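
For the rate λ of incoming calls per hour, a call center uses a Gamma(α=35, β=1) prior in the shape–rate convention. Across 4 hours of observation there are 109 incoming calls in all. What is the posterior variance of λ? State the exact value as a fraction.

144/25

Total count 109 over total exposure 4 hours.
By Gamma–Poisson conjugacy, the posterior is Gamma(α + Σx, β + Σt) = Gamma(35 + 109, 1 + 4) = Gamma(144, 5).
Posterior variance = α'/β'² = 144/25.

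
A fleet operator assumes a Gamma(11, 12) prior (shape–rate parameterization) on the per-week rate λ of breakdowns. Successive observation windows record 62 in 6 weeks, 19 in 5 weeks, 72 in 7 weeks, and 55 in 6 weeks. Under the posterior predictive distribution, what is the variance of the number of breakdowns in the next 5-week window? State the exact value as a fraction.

14965/432

Total count: 62 + 19 + 72 + 55 = 208.
Total exposure: 6 + 5 + 7 + 6 = 24 weeks.
The Gamma prior is conjugate for the Poisson rate, so λ | data ~ Gamma(11+208, 12+24) = Gamma(219, 36).
The posterior predictive for a window of length T is Negative Binomial with variance T·α'·(β'+T)/β'² = 5·219·41/1296 = 14965/432.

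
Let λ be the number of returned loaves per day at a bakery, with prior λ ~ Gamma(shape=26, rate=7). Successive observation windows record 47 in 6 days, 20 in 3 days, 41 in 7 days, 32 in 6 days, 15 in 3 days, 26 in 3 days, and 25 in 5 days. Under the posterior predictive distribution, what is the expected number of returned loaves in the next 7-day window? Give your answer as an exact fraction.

203/5

Total count: 47 + 20 + 41 + 32 + 15 + 26 + 25 = 206.
Total exposure: 6 + 3 + 7 + 6 + 3 + 3 + 5 = 33 days.
The Gamma prior is conjugate for the Poisson rate, so λ | data ~ Gamma(26+206, 7+33) = Gamma(232, 40).
Predictive mean over a 7-day window = T·E[λ|data] = 7·232/40 = 203/5.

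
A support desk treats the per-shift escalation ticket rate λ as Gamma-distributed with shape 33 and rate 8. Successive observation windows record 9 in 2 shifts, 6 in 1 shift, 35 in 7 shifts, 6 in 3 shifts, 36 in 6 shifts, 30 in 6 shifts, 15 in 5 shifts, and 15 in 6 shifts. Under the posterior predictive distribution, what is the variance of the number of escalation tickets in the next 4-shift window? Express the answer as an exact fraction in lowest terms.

Total count: 9 + 6 + 35 + 6 + 36 + 30 + 15 + 15 = 152.
Total exposure: 2 + 1 + 7 + 3 + 6 + 6 + 5 + 6 = 36 shifts.
The Gamma prior is conjugate for the Poisson rate, so λ | data ~ Gamma(33+152, 8+36) = Gamma(185, 44).
The posterior predictive for a window of length T is Negative Binomial with variance T·α'·(β'+T)/β'² = 4·185·48/1936 = 2220/121.

2220/121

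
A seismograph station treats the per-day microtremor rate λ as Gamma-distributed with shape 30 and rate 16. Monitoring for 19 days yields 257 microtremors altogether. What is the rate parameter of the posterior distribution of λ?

Total count 257 over total exposure 19 days.
Gamma(α, β) with Poisson data over total exposure Σt gives posterior Gamma(α+Σx, β+Σt) = Gamma(287, 35).

35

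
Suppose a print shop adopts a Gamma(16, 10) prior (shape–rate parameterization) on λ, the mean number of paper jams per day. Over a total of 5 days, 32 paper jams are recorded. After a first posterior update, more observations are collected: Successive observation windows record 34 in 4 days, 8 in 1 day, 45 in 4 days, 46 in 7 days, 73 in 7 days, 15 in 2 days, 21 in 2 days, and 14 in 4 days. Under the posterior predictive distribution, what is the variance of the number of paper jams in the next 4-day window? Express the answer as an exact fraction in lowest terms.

15200/529

Total count 32 over total exposure 5 days.
After the first batch: Gamma(16 + 32, 10 + 5) = Gamma(48, 15).
Total count: 34 + 8 + 45 + 46 + 73 + 15 + 21 + 14 = 256.
Total exposure: 4 + 1 + 4 + 7 + 7 + 2 + 2 + 4 = 31 days.
After the second batch: Gamma(48 + 256, 15 + 31) = Gamma(304, 46).
The posterior predictive for a window of length T is Negative Binomial with variance T·α'·(β'+T)/β'² = 4·304·50/2116 = 15200/529.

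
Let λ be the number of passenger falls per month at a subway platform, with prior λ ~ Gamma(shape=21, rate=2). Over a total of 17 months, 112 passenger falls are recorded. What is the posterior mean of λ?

7

Total count 112 over total exposure 17 months.
Gamma(α, β) with Poisson data over total exposure Σt gives posterior Gamma(α+Σx, β+Σt) = Gamma(133, 19).
Posterior mean = α'/β' = 133/19 = 7.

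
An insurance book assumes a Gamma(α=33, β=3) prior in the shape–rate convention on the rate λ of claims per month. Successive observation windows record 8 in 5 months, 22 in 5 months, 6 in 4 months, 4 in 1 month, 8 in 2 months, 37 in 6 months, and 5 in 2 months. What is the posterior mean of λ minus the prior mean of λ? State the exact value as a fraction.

-185/28

Total count: 8 + 22 + 6 + 4 + 8 + 37 + 5 = 90.
Total exposure: 5 + 5 + 4 + 1 + 2 + 6 + 2 = 25 months.
Gamma(α, β) with Poisson data over total exposure Σt gives posterior Gamma(α+Σx, β+Σt) = Gamma(123, 28).
Posterior mean = 123/28 = 123/28; prior mean = 33/3 = 11. Difference = 123/28 − 11 = -185/28.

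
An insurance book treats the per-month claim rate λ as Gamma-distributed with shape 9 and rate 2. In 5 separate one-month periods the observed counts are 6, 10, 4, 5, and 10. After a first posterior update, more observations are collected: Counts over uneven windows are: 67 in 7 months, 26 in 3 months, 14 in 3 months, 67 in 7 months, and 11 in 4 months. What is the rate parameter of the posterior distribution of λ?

31

Total count: 6 + 10 + 4 + 5 + 10 = 35.
Total exposure: 5 months.
After the first batch: Gamma(9 + 35, 2 + 5) = Gamma(44, 7).
Total count: 67 + 26 + 14 + 67 + 11 = 185.
Total exposure: 7 + 3 + 3 + 7 + 4 = 24 months.
After the second batch: Gamma(44 + 185, 7 + 24) = Gamma(229, 31).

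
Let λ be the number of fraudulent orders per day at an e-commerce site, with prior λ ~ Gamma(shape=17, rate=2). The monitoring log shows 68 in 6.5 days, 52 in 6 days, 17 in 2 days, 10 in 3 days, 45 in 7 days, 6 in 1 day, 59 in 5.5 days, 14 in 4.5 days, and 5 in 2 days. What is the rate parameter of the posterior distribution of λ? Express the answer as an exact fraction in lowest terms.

79/2

Total count: 68 + 52 + 17 + 10 + 45 + 6 + 59 + 14 + 5 = 276.
Total exposure: 6.5 + 6 + 2 + 3 + 7 + 1 + 5.5 + 4.5 + 2 = 37.5 days.
Gamma(α, β) with Poisson data over total exposure Σt gives posterior Gamma(α+Σx, β+Σt) = Gamma(293, 79/2).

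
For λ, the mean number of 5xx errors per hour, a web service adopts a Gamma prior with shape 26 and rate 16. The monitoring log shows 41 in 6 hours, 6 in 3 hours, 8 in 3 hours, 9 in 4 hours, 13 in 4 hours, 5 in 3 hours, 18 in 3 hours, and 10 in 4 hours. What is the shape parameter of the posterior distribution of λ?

136

Total count: 41 + 6 + 8 + 9 + 13 + 5 + 18 + 10 = 110.
Total exposure: 6 + 3 + 3 + 4 + 4 + 3 + 3 + 4 = 30 hours.
Conjugate update: add total count to the shape and total exposure to the rate, giving Gamma(136, 46).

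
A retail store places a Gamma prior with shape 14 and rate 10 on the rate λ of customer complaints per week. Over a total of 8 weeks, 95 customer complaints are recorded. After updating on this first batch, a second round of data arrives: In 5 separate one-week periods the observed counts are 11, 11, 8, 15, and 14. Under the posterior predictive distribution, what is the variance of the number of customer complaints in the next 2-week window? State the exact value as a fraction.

Total count 95 over total exposure 8 weeks.
After the first batch: Gamma(14 + 95, 10 + 8) = Gamma(109, 18).
Total count: 11 + 11 + 8 + 15 + 14 = 59.
Total exposure: 5 weeks.
After the second batch: Gamma(109 + 59, 18 + 5) = Gamma(168, 23).
The posterior predictive for a window of length T is Negative Binomial with variance T·α'·(β'+T)/β'² = 2·168·25/529 = 8400/529.

8400/529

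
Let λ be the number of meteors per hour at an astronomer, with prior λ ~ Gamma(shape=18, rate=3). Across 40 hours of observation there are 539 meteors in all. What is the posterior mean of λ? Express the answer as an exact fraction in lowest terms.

557/43

Total count 539 over total exposure 40 hours.
The Gamma prior is conjugate for the Poisson rate, so λ | data ~ Gamma(18+539, 3+40) = Gamma(557, 43).
Posterior mean = α'/β' = 557/43.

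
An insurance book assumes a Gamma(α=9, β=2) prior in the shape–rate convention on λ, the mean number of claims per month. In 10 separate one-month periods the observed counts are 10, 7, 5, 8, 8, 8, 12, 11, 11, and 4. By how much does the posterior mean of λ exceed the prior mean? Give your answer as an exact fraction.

13/4

Total count: 10 + 7 + 5 + 8 + 8 + 8 + 12 + 11 + 11 + 4 = 84.
Total exposure: 10 months.
The Gamma prior is conjugate for the Poisson rate, so λ | data ~ Gamma(9+84, 2+10) = Gamma(93, 12).
Posterior mean = 93/12 = 31/4; prior mean = 9/2 = 9/2. Difference = 31/4 − 9/2 = 13/4.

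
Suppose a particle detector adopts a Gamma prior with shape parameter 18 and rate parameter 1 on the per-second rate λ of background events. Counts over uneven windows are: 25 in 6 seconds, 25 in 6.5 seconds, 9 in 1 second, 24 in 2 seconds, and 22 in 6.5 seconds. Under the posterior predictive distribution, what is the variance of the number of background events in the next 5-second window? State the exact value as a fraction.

17220/529

Total count: 25 + 25 + 9 + 24 + 22 = 105.
Total exposure: 6 + 6.5 + 1 + 2 + 6.5 = 22 seconds.
Gamma(α, β) with Poisson data over total exposure Σt gives posterior Gamma(α+Σx, β+Σt) = Gamma(123, 23).
The posterior predictive for a window of length T is Negative Binomial with variance T·α'·(β'+T)/β'² = 5·123·28/529 = 17220/529.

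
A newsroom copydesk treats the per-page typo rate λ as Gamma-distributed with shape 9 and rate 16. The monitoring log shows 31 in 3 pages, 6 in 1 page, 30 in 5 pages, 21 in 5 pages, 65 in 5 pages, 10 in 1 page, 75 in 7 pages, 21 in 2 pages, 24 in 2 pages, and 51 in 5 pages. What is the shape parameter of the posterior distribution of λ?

343

Total count: 31 + 6 + 30 + 21 + 65 + 10 + 75 + 21 + 24 + 51 = 334.
Total exposure: 3 + 1 + 5 + 5 + 5 + 1 + 7 + 2 + 2 + 5 = 36 pages.
Conjugate update: add total count to the shape and total exposure to the rate, giving Gamma(343, 52).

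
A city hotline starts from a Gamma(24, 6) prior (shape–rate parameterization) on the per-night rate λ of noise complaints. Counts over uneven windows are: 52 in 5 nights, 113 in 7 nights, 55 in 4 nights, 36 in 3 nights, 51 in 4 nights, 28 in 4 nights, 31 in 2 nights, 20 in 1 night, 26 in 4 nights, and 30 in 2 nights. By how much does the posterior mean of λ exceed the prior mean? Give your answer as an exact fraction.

149/21

Total count: 52 + 113 + 55 + 36 + 51 + 28 + 31 + 20 + 26 + 30 = 442.
Total exposure: 5 + 7 + 4 + 3 + 4 + 4 + 2 + 1 + 4 + 2 = 36 nights.
Posterior: α' = 24 + 442 = 466, β' = 6 + 36 = 42.
Posterior mean = 466/42 = 233/21; prior mean = 24/6 = 4. Difference = 233/21 − 4 = 149/21.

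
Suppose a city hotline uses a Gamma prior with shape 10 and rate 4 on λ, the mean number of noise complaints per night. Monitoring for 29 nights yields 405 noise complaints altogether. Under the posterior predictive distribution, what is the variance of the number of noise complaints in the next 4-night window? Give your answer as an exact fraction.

Total count 405 over total exposure 29 nights.
Conjugate update: add total count to the shape and total exposure to the rate, giving Gamma(415, 33).
The posterior predictive for a window of length T is Negative Binomial with variance T·α'·(β'+T)/β'² = 4·415·37/1089 = 61420/1089.

61420/1089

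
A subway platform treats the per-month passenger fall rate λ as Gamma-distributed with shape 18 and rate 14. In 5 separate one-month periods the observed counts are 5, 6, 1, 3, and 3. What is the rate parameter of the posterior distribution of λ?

19

Total count: 5 + 6 + 1 + 3 + 3 = 18.
Total exposure: 5 months.
Gamma(α, β) with Poisson data over total exposure Σt gives posterior Gamma(α+Σx, β+Σt) = Gamma(36, 19).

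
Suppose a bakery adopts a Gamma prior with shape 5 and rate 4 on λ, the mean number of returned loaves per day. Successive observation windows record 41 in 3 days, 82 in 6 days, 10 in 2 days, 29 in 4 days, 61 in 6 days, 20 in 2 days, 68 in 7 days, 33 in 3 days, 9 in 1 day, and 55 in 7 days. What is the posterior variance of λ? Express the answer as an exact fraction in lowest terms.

Total count: 41 + 82 + 10 + 29 + 61 + 20 + 68 + 33 + 9 + 55 = 408.
Total exposure: 3 + 6 + 2 + 4 + 6 + 2 + 7 + 3 + 1 + 7 = 41 days.
Gamma(α, β) with Poisson data over total exposure Σt gives posterior Gamma(α+Σx, β+Σt) = Gamma(413, 45).
Posterior variance = α'/β'² = 413/2025.

413/2025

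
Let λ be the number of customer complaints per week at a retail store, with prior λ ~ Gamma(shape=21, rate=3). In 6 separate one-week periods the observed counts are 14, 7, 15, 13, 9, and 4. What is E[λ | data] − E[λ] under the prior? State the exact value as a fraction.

20/9

Total count: 14 + 7 + 15 + 13 + 9 + 4 = 62.
Total exposure: 6 weeks.
Posterior: α' = 21 + 62 = 83, β' = 3 + 6 = 9.
Posterior mean = 83/9 = 83/9; prior mean = 21/3 = 7. Difference = 83/9 − 7 = 20/9.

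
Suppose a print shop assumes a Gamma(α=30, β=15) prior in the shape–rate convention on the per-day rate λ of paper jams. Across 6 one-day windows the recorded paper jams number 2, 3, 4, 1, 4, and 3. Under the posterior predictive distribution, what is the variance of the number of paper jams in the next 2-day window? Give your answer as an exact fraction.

2162/441

Total count: 2 + 3 + 4 + 1 + 4 + 3 = 17.
Total exposure: 6 days.
By Gamma–Poisson conjugacy, the posterior is Gamma(α + Σx, β + Σt) = Gamma(30 + 17, 15 + 6) = Gamma(47, 21).
The posterior predictive for a window of length T is Negative Binomial with variance T·α'·(β'+T)/β'² = 2·47·23/441 = 2162/441.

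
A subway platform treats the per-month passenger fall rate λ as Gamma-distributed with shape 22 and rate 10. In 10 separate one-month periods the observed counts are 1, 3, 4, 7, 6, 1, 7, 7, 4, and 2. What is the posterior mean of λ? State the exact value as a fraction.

16/5

Total count: 1 + 3 + 4 + 7 + 6 + 1 + 7 + 7 + 4 + 2 = 42.
Total exposure: 10 months.
Gamma(α, β) with Poisson data over total exposure Σt gives posterior Gamma(α+Σx, β+Σt) = Gamma(64, 20).
Posterior mean = α'/β' = 64/20 = 16/5.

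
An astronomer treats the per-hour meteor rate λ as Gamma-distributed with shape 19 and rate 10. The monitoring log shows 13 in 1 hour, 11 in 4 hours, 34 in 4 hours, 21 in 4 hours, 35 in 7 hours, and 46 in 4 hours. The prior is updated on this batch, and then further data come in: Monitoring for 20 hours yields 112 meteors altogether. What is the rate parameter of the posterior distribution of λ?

Total count: 13 + 11 + 34 + 21 + 35 + 46 = 160.
Total exposure: 1 + 4 + 4 + 4 + 7 + 4 = 24 hours.
After the first batch: Gamma(19 + 160, 10 + 24) = Gamma(179, 34).
Total count 112 over total exposure 20 hours.
After the second batch: Gamma(179 + 112, 34 + 20) = Gamma(291, 54).

54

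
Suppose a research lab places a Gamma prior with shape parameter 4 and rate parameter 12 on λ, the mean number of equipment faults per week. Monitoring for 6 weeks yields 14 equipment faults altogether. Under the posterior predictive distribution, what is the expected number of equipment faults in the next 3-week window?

Total count 14 over total exposure 6 weeks.
The Gamma prior is conjugate for the Poisson rate, so λ | data ~ Gamma(4+14, 12+6) = Gamma(18, 18).
Predictive mean over a 3-week window = T·E[λ|data] = 3·18/18 = 3.

3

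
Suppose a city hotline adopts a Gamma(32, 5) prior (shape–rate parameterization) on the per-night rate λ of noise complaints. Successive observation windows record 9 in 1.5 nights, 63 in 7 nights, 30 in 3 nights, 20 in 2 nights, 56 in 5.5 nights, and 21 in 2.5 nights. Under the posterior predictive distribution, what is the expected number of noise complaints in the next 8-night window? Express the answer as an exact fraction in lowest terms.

Total count: 9 + 63 + 30 + 20 + 56 + 21 = 199.
Total exposure: 1.5 + 7 + 3 + 2 + 5.5 + 2.5 = 21.5 nights.
Gamma(α, β) with Poisson data over total exposure Σt gives posterior Gamma(α+Σx, β+Σt) = Gamma(231, 53/2).
Predictive mean over an 8-night window = T·E[λ|data] = 8·231/(53/2) = 3696/53.

3696/53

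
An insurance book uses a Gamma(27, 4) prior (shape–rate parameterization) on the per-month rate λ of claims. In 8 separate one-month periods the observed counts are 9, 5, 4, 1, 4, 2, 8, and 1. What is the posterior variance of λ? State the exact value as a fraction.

Total count: 9 + 5 + 4 + 1 + 4 + 2 + 8 + 1 = 34.
Total exposure: 8 months.
Conjugate update: add total count to the shape and total exposure to the rate, giving Gamma(61, 12).
Posterior variance = α'/β'² = 61/144.

61/144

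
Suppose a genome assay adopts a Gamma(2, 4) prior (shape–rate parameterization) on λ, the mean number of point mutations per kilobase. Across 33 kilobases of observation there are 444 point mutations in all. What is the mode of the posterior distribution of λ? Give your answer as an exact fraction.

Total count 444 over total exposure 33 kilobases.
The Gamma prior is conjugate for the Poisson rate, so λ | data ~ Gamma(2+444, 4+33) = Gamma(446, 37).
Posterior mode = (α'−1)/β' = 445/37.

445/37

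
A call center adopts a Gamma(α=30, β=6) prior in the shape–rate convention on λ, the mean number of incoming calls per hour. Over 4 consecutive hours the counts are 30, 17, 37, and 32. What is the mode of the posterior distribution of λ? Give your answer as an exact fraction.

29/2

Total count: 30 + 17 + 37 + 32 = 116.
Total exposure: 4 hours.
Conjugate update: add total count to the shape and total exposure to the rate, giving Gamma(146, 10).
Posterior mode = (α'−1)/β' = 145/10 = 29/2.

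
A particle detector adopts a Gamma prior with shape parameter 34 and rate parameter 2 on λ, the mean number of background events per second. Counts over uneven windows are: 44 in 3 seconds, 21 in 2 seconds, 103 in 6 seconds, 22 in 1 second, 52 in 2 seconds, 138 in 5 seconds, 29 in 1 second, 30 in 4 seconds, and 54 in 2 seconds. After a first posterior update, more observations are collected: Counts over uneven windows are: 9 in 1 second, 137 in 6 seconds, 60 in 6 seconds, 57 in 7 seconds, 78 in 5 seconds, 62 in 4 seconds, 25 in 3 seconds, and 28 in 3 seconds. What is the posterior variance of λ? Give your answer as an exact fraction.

Total count: 44 + 21 + 103 + 22 + 52 + 138 + 29 + 30 + 54 = 493.
Total exposure: 3 + 2 + 6 + 1 + 2 + 5 + 1 + 4 + 2 = 26 seconds.
After the first batch: Gamma(34 + 493, 2 + 26) = Gamma(527, 28).
Total count: 9 + 137 + 60 + 57 + 78 + 62 + 25 + 28 = 456.
Total exposure: 1 + 6 + 6 + 7 + 5 + 4 + 3 + 3 = 35 seconds.
After the second batch: Gamma(527 + 456, 28 + 35) = Gamma(983, 63).
Posterior variance = α'/β'² = 983/3969.

983/3969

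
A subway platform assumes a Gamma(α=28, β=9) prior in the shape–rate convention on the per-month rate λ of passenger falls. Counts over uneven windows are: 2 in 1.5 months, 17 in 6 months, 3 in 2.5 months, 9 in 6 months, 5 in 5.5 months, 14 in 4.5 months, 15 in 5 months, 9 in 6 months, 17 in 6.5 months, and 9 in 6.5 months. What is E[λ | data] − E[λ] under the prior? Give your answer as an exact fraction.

-500/531

Total count: 2 + 17 + 3 + 9 + 5 + 14 + 15 + 9 + 17 + 9 = 100.
Total exposure: 1.5 + 6 + 2.5 + 6 + 5.5 + 4.5 + 5 + 6 + 6.5 + 6.5 = 50 months.
By Gamma–Poisson conjugacy, the posterior is Gamma(α + Σx, β + Σt) = Gamma(28 + 100, 9 + 50) = Gamma(128, 59).
Posterior mean = 128/59 = 128/59; prior mean = 28/9 = 28/9. Difference = 128/59 − 28/9 = -500/531.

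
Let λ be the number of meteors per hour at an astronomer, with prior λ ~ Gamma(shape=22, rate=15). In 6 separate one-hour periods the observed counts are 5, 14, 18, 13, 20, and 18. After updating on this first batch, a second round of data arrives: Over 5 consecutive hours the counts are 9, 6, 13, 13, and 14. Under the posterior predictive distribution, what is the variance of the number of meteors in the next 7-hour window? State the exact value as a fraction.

38115/676

Total count: 5 + 14 + 18 + 13 + 20 + 18 = 88.
Total exposure: 6 hours.
After the first batch: Gamma(22 + 88, 15 + 6) = Gamma(110, 21).
Total count: 9 + 6 + 13 + 13 + 14 = 55.
Total exposure: 5 hours.
After the second batch: Gamma(110 + 55, 21 + 5) = Gamma(165, 26).
The posterior predictive for a window of length T is Negative Binomial with variance T·α'·(β'+T)/β'² = 7·165·33/676 = 38115/676.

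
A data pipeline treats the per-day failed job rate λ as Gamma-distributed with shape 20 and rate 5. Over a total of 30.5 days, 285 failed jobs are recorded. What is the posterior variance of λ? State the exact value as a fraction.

1220/5041

Total count 285 over total exposure 30.5 days.
Gamma(α, β) with Poisson data over total exposure Σt gives posterior Gamma(α+Σx, β+Σt) = Gamma(305, 71/2).
Posterior variance = α'/β'² = 305/(5041/4) = 1220/5041.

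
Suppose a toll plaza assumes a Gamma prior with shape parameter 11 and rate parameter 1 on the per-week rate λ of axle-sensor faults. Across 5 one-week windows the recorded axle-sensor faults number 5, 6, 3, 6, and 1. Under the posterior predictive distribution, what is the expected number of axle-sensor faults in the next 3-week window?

Total count: 5 + 6 + 3 + 6 + 1 = 21.
Total exposure: 5 weeks.
Conjugate update: add total count to the shape and total exposure to the rate, giving Gamma(32, 6).
Predictive mean over a 3-week window = T·E[λ|data] = 3·32/6 = 16.

16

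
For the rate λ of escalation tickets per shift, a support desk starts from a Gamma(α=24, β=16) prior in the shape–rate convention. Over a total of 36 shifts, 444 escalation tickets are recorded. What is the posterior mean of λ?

Total count 444 over total exposure 36 shifts.
Posterior: α' = 24 + 444 = 468, β' = 16 + 36 = 52.
Posterior mean = α'/β' = 468/52 = 9.

9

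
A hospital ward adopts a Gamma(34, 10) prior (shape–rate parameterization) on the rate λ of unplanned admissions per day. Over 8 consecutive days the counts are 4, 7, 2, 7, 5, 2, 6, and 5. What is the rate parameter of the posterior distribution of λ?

Total count: 4 + 7 + 2 + 7 + 5 + 2 + 6 + 5 = 38.
Total exposure: 8 days.
By Gamma–Poisson conjugacy, the posterior is Gamma(α + Σx, β + Σt) = Gamma(34 + 38, 10 + 8) = Gamma(72, 18).

18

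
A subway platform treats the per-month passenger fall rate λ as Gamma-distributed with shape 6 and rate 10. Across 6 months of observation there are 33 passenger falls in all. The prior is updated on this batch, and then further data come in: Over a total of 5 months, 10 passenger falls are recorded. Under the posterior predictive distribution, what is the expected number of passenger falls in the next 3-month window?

Total count 33 over total exposure 6 months.
After the first batch: Gamma(6 + 33, 10 + 6) = Gamma(39, 16).
Total count 10 over total exposure 5 months.
After the second batch: Gamma(39 + 10, 16 + 5) = Gamma(49, 21).
Predictive mean over a 3-month window = T·E[λ|data] = 3·49/21 = 7.

7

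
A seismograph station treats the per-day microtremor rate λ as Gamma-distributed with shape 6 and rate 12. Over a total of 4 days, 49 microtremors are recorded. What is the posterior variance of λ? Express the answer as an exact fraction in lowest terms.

55/256

Total count 49 over total exposure 4 days.
By Gamma–Poisson conjugacy, the posterior is Gamma(α + Σx, β + Σt) = Gamma(6 + 49, 12 + 4) = Gamma(55, 16).
Posterior variance = α'/β'² = 55/256.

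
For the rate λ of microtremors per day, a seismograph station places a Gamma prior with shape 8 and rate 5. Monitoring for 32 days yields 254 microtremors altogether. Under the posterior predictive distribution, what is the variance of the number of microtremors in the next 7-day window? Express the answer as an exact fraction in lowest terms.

Total count 254 over total exposure 32 days.
By Gamma–Poisson conjugacy, the posterior is Gamma(α + Σx, β + Σt) = Gamma(8 + 254, 5 + 32) = Gamma(262, 37).
The posterior predictive for a window of length T is Negative Binomial with variance T·α'·(β'+T)/β'² = 7·262·44/1369 = 80696/1369.

80696/1369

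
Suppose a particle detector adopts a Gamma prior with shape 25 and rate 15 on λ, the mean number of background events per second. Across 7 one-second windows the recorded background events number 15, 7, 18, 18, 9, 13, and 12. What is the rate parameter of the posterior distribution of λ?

22

Total count: 15 + 7 + 18 + 18 + 9 + 13 + 12 = 92.
Total exposure: 7 seconds.
Conjugate update: add total count to the shape and total exposure to the rate, giving Gamma(117, 22).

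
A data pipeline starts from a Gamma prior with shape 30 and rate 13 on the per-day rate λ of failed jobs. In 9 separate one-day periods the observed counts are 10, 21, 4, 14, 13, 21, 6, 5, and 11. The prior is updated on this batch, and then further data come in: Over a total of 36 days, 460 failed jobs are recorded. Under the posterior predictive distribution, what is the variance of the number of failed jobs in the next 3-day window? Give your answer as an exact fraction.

Total count: 10 + 21 + 4 + 14 + 13 + 21 + 6 + 5 + 11 = 105.
Total exposure: 9 days.
After the first batch: Gamma(30 + 105, 13 + 9) = Gamma(135, 22).
Total count 460 over total exposure 36 days.
After the second batch: Gamma(135 + 460, 22 + 36) = Gamma(595, 58).
The posterior predictive for a window of length T is Negative Binomial with variance T·α'·(β'+T)/β'² = 3·595·61/3364 = 108885/3364.

108885/3364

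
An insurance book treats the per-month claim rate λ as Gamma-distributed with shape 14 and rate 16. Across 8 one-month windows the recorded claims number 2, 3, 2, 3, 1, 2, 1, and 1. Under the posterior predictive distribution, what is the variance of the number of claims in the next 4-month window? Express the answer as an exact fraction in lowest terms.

203/36

Total count: 2 + 3 + 2 + 3 + 1 + 2 + 1 + 1 = 15.
Total exposure: 8 months.
Posterior: α' = 14 + 15 = 29, β' = 16 + 8 = 24.
The posterior predictive for a window of length T is Negative Binomial with variance T·α'·(β'+T)/β'² = 4·29·28/576 = 203/36.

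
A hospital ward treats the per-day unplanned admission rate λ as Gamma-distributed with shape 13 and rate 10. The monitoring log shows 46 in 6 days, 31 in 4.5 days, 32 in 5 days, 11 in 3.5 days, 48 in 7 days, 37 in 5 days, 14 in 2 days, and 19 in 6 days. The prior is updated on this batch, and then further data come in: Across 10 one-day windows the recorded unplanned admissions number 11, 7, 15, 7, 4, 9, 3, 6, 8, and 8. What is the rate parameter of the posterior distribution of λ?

59

Total count: 46 + 31 + 32 + 11 + 48 + 37 + 14 + 19 = 238.
Total exposure: 6 + 4.5 + 5 + 3.5 + 7 + 5 + 2 + 6 = 39 days.
After the first batch: Gamma(13 + 238, 10 + 39) = Gamma(251, 49).
Total count: 11 + 7 + 15 + 7 + 4 + 9 + 3 + 6 + 8 + 8 = 78.
Total exposure: 10 days.
After the second batch: Gamma(251 + 78, 49 + 10) = Gamma(329, 59).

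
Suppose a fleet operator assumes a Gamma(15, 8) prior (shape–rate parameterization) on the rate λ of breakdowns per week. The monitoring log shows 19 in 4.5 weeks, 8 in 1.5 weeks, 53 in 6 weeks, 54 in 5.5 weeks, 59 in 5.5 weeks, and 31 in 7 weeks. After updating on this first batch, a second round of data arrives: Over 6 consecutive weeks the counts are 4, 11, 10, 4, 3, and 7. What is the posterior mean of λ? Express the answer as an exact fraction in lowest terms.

139/22

Total count: 19 + 8 + 53 + 54 + 59 + 31 = 224.
Total exposure: 4.5 + 1.5 + 6 + 5.5 + 5.5 + 7 = 30 weeks.
After the first batch: Gamma(15 + 224, 8 + 30) = Gamma(239, 38).
Total count: 4 + 11 + 10 + 4 + 3 + 7 = 39.
Total exposure: 6 weeks.
After the second batch: Gamma(239 + 39, 38 + 6) = Gamma(278, 44).
Posterior mean = α'/β' = 278/44 = 139/22.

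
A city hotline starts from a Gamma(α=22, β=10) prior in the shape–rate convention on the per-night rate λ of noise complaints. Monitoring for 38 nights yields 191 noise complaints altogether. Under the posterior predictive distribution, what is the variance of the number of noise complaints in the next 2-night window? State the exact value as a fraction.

1775/192

Total count 191 over total exposure 38 nights.
Conjugate update: add total count to the shape and total exposure to the rate, giving Gamma(213, 48).
The posterior predictive for a window of length T is Negative Binomial with variance T·α'·(β'+T)/β'² = 2·213·50/2304 = 1775/192.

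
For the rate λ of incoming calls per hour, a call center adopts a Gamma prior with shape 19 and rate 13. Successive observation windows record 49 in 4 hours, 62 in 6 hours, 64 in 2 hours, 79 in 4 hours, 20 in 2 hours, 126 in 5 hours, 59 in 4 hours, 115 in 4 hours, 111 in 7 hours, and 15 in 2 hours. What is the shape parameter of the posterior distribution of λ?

719

Total count: 49 + 62 + 64 + 79 + 20 + 126 + 59 + 115 + 111 + 15 = 700.
Total exposure: 4 + 6 + 2 + 4 + 2 + 5 + 4 + 4 + 7 + 2 = 40 hours.
Gamma(α, β) with Poisson data over total exposure Σt gives posterior Gamma(α+Σx, β+Σt) = Gamma(719, 53).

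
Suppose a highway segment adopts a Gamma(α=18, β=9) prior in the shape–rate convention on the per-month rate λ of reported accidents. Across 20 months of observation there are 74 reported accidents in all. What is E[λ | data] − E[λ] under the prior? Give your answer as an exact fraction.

Total count 74 over total exposure 20 months.
Gamma(α, β) with Poisson data over total exposure Σt gives posterior Gamma(α+Σx, β+Σt) = Gamma(92, 29).
Posterior mean = 92/29 = 92/29; prior mean = 18/9 = 2. Difference = 92/29 − 2 = 34/29.

34/29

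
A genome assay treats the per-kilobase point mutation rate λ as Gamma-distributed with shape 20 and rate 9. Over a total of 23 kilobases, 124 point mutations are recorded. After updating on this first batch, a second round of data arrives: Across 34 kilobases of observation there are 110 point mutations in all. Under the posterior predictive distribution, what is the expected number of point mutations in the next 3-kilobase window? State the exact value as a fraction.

127/11

Total count 124 over total exposure 23 kilobases.
After the first batch: Gamma(20 + 124, 9 + 23) = Gamma(144, 32).
Total count 110 over total exposure 34 kilobases.
After the second batch: Gamma(144 + 110, 32 + 34) = Gamma(254, 66).
Predictive mean over a 3-kilobase window = T·E[λ|data] = 3·254/66 = 127/11.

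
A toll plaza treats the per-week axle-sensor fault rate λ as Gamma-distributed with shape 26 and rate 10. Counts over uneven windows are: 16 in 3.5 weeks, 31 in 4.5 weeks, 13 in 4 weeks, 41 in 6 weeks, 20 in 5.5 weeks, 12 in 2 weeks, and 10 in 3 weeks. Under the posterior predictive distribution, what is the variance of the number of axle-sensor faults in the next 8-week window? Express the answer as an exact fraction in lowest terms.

Total count: 16 + 31 + 13 + 41 + 20 + 12 + 10 = 143.
Total exposure: 3.5 + 4.5 + 4 + 6 + 5.5 + 2 + 3 = 28.5 weeks.
Gamma(α, β) with Poisson data over total exposure Σt gives posterior Gamma(α+Σx, β+Σt) = Gamma(169, 77/2).
The posterior predictive for a window of length T is Negative Binomial with variance T·α'·(β'+T)/β'² = 8·169·(93/2)/(5929/4) = 251472/5929.

251472/5929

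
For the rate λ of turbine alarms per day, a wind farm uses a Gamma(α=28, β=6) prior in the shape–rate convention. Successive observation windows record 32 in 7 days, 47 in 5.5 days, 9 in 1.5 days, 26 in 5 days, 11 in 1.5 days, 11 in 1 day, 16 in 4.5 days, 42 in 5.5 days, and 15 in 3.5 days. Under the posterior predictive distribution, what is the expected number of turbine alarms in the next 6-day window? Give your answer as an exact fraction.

1422/41

Total count: 32 + 47 + 9 + 26 + 11 + 11 + 16 + 42 + 15 = 209.
Total exposure: 7 + 5.5 + 1.5 + 5 + 1.5 + 1 + 4.5 + 5.5 + 3.5 = 35 days.
Conjugate update: add total count to the shape and total exposure to the rate, giving Gamma(237, 41).
Predictive mean over a 6-day window = T·E[λ|data] = 6·237/41 = 1422/41.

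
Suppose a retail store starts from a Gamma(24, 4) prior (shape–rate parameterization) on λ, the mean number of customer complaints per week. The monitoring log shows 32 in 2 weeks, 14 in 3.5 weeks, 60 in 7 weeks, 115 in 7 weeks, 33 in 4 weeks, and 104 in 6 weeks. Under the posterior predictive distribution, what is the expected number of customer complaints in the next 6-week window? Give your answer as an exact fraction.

4584/67

Total count: 32 + 14 + 60 + 115 + 33 + 104 = 358.
Total exposure: 2 + 3.5 + 7 + 7 + 4 + 6 = 29.5 weeks.
By Gamma–Poisson conjugacy, the posterior is Gamma(α + Σx, β + Σt) = Gamma(24 + 358, 4 + 29.5) = Gamma(382, 67/2).
Predictive mean over a 6-week window = T·E[λ|data] = 6·382/(67/2) = 4584/67.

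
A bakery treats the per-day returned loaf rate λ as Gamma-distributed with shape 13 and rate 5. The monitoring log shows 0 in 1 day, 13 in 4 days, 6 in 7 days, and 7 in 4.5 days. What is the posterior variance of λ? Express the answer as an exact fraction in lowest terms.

Total count: 0 + 13 + 6 + 7 = 26.
Total exposure: 1 + 4 + 7 + 4.5 = 16.5 days.
Gamma(α, β) with Poisson data over total exposure Σt gives posterior Gamma(α+Σx, β+Σt) = Gamma(39, 43/2).
Posterior variance = α'/β'² = 39/(1849/4) = 156/1849.

156/1849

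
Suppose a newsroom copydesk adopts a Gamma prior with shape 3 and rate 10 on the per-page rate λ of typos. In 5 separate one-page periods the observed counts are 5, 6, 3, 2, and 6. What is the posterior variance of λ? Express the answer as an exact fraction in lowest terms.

1/9

Total count: 5 + 6 + 3 + 2 + 6 = 22.
Total exposure: 5 pages.
The Gamma prior is conjugate for the Poisson rate, so λ | data ~ Gamma(3+22, 10+5) = Gamma(25, 15).
Posterior variance = α'/β'² = 25/225 = 1/9.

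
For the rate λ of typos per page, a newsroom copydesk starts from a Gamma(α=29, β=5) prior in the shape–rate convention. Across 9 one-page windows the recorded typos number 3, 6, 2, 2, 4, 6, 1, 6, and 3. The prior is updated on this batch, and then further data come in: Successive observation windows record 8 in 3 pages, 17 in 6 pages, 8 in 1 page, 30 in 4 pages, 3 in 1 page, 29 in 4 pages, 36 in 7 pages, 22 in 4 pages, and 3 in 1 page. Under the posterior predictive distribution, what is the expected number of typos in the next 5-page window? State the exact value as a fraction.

218/9

Total count: 3 + 6 + 2 + 2 + 4 + 6 + 1 + 6 + 3 = 33.
Total exposure: 9 pages.
After the first batch: Gamma(29 + 33, 5 + 9) = Gamma(62, 14).
Total count: 8 + 17 + 8 + 30 + 3 + 29 + 36 + 22 + 3 = 156.
Total exposure: 3 + 6 + 1 + 4 + 1 + 4 + 7 + 4 + 1 = 31 pages.
After the second batch: Gamma(62 + 156, 14 + 31) = Gamma(218, 45).
Predictive mean over a 5-page window = T·E[λ|data] = 5·218/45 = 218/9.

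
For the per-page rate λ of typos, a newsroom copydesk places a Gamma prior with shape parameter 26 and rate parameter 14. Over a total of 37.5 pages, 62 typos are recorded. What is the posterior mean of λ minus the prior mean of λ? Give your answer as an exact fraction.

-107/721

Total count 62 over total exposure 37.5 pages.
Conjugate update: add total count to the shape and total exposure to the rate, giving Gamma(88, 103/2).
Posterior mean = 88/(103/2) = 176/103; prior mean = 26/14 = 13/7. Difference = 176/103 − 13/7 = -107/721.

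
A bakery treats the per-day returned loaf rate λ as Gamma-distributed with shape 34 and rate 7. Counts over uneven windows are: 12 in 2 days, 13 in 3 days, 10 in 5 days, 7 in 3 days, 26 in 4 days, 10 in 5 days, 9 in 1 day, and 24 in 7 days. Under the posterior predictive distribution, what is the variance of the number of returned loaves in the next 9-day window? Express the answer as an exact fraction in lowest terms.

60030/1369

Total count: 12 + 13 + 10 + 7 + 26 + 10 + 9 + 24 = 111.
Total exposure: 2 + 3 + 5 + 3 + 4 + 5 + 1 + 7 = 30 days.
Gamma(α, β) with Poisson data over total exposure Σt gives posterior Gamma(α+Σx, β+Σt) = Gamma(145, 37).
The posterior predictive for a window of length T is Negative Binomial with variance T·α'·(β'+T)/β'² = 9·145·46/1369 = 60030/1369.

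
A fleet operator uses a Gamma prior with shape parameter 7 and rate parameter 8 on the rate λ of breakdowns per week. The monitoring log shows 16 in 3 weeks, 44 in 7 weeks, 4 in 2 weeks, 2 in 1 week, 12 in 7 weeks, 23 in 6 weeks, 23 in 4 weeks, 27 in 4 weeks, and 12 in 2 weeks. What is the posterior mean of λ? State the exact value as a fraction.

Total count: 16 + 44 + 4 + 2 + 12 + 23 + 23 + 27 + 12 = 163.
Total exposure: 3 + 7 + 2 + 1 + 7 + 6 + 4 + 4 + 2 = 36 weeks.
By Gamma–Poisson conjugacy, the posterior is Gamma(α + Σx, β + Σt) = Gamma(7 + 163, 8 + 36) = Gamma(170, 44).
Posterior mean = α'/β' = 170/44 = 85/22.

85/22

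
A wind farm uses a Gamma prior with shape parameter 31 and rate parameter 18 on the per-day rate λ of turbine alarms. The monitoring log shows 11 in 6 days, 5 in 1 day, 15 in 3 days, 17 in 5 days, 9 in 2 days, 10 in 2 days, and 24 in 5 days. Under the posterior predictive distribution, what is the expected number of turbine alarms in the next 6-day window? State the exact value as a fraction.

122/7

Total count: 11 + 5 + 15 + 17 + 9 + 10 + 24 = 91.
Total exposure: 6 + 1 + 3 + 5 + 2 + 2 + 5 = 24 days.
Posterior: α' = 31 + 91 = 122, β' = 18 + 24 = 42.
Predictive mean over a 6-day window = T·E[λ|data] = 6·122/42 = 122/7.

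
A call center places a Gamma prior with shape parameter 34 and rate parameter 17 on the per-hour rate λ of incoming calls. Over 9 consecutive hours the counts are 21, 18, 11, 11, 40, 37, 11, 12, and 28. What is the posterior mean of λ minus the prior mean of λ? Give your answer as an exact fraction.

171/26

Total count: 21 + 18 + 11 + 11 + 40 + 37 + 11 + 12 + 28 = 189.
Total exposure: 9 hours.
Gamma(α, β) with Poisson data over total exposure Σt gives posterior Gamma(α+Σx, β+Σt) = Gamma(223, 26).
Posterior mean = 223/26 = 223/26; prior mean = 34/17 = 2. Difference = 223/26 − 2 = 171/26.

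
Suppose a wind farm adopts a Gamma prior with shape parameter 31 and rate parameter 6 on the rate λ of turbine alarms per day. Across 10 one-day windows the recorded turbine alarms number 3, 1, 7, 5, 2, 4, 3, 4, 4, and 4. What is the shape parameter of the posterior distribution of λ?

Total count: 3 + 1 + 7 + 5 + 2 + 4 + 3 + 4 + 4 + 4 = 37.
Total exposure: 10 days.
The Gamma prior is conjugate for the Poisson rate, so λ | data ~ Gamma(31+37, 6+10) = Gamma(68, 16).

68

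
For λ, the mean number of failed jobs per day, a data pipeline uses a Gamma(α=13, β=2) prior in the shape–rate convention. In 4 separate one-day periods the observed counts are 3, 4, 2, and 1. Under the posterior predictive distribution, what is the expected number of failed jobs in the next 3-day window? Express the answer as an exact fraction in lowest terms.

Total count: 3 + 4 + 2 + 1 = 10.
Total exposure: 4 days.
Posterior: α' = 13 + 10 = 23, β' = 2 + 4 = 6.
Predictive mean over a 3-day window = T·E[λ|data] = 3·23/6 = 23/2.

23/2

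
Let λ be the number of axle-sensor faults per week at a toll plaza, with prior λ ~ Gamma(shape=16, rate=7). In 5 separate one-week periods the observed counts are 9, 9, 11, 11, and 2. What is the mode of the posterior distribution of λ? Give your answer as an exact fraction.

19/4

Total count: 9 + 9 + 11 + 11 + 2 = 42.
Total exposure: 5 weeks.
The Gamma prior is conjugate for the Poisson rate, so λ | data ~ Gamma(16+42, 7+5) = Gamma(58, 12).
Posterior mode = (α'−1)/β' = 57/12 = 19/4.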